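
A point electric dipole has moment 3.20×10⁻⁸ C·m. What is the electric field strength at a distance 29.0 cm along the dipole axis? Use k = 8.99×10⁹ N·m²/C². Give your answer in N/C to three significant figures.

E ≈ 2.36×10⁴ N/C

On the dipole axis E = 2kp/r³.
E = 2·(8.99×10⁹)(3.20×10⁻⁸) / (0.290)³ = 2.359×10⁴ N/C.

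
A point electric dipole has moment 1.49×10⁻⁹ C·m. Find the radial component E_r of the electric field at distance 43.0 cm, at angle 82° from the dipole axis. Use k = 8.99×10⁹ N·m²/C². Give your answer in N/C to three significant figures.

E_r ≈ 46.9 N/C

For a dipole, E_r = (2kp cosθ)/r³.
kp/r³ = (8.99×10⁹)(1.49×10⁻⁹)/(0.430)³ = 168.5 N/C.
E_r = 2·168.5·cos82° = 46.89 N/C.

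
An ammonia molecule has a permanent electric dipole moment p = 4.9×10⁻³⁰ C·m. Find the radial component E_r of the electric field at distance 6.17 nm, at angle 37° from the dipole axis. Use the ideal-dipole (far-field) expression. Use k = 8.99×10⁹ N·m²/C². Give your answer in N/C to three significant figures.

E_r ≈ 3.00×10⁵ N/C

For a dipole, E_r = (2kp cosθ)/r³.
kp/r³ = (8.99×10⁹)(4.90×10⁻³⁰)/(6.17×10⁻⁹)³ = 1.875×10⁵ N/C.
E_r = 2·1.875×10⁵·cos37° = 2.996×10⁵ N/C.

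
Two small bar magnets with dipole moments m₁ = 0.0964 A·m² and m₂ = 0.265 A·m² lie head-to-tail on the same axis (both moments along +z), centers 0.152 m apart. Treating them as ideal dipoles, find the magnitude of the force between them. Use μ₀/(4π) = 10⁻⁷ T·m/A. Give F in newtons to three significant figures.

F ≈ 2.87×10⁻⁵ N

On-axis B of dipole 1: B = (μ₀/4π)·2m₁/r³. Force on dipole 2: F = m₂·dB/dr.
dB/dr = −(μ₀/4π)·6m₁/r⁴, so |F| = (μ₀/4π)·6m₁m₂/r⁴.
F = 6(10⁻⁷)(0.0964)(0.265)/(0.152)⁴ = 2.871×10⁻⁵ N.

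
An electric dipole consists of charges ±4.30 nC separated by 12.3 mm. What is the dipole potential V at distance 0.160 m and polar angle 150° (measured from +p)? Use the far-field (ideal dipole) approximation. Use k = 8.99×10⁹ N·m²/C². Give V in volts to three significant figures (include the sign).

Dipole moment p = qd = (4.30×10⁻⁹ C)(0.0123 m) = 5.289×10⁻¹¹ C·m.
The dipole potential is V = kp cosθ / r².
V = (8.99×10⁹)(5.289×10⁻¹¹)·cos150° / (0.160)² = -16.09 V.

V ≈ -16.1 V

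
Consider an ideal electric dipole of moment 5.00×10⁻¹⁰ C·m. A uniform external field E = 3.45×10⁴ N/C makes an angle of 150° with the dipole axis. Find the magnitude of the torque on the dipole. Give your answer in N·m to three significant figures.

Torque on an electric dipole: τ = pE sinθ.
τ = (5.00×10⁻¹⁰)(3.45×10⁴)·sin150° = 8.625×10⁻⁶ N·m.

τ ≈ 8.62×10⁻⁶ N·m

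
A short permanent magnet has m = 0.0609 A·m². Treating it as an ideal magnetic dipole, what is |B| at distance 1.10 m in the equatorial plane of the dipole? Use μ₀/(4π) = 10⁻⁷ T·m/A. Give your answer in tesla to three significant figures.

B ≈ 4.58×10⁻⁹ T

In the equatorial plane B = (μ₀/4π)·m/r³ (half the axial value).
B = (10⁻⁷)·(0.0609) / (1.10)³ = 4.576×10⁻⁹ T.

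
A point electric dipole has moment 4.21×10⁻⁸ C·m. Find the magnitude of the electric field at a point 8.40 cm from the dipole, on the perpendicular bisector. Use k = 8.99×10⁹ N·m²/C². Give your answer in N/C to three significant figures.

E ≈ 6.39×10⁵ N/C

In the equatorial plane E = kp/r³.
E = (8.99×10⁹)(4.21×10⁻⁸) / (0.0840)³ = 6.386×10⁵ N/C.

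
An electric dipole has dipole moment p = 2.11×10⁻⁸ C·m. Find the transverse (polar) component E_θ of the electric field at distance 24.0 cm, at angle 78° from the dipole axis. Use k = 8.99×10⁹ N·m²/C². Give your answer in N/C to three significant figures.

For a dipole, E_θ = (kp sinθ)/r³.
kp/r³ = (8.99×10⁹)(2.11×10⁻⁸)/(0.240)³ = 1.372×10⁴ N/C.
E_θ = 1.372×10⁴·sin78° = 1.342×10⁴ N/C.

E_θ ≈ 1.34×10⁴ N/C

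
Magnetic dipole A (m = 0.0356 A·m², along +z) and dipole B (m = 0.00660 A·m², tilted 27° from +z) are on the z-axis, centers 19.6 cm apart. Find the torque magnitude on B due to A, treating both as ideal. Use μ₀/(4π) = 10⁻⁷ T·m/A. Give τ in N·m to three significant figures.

τ ≈ 2.83×10⁻⁹ N·m

Dipole B is on the axis of dipole A, so B₁ there is axial: B₁ = (μ₀/4π)·2m₁/r³ along +z.
B₁ = 2(10⁻⁷)(0.0356)/(0.196)³ = 9.456×10⁻⁷ T.
τ = m₂ B₁ sinθ.
τ = (0.00660)(9.456×10⁻⁷)·sin27° = 2.833×10⁻⁹ N·m.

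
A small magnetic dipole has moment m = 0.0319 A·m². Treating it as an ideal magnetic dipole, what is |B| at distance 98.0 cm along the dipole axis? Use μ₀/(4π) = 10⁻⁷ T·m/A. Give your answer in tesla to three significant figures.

On axis B = (μ₀/4π)·2m/r³.
B = 2·(10⁻⁷)·(0.0319) / (0.980)³ = 6.779×10⁻⁹ T.

B ≈ 6.78×10⁻⁹ T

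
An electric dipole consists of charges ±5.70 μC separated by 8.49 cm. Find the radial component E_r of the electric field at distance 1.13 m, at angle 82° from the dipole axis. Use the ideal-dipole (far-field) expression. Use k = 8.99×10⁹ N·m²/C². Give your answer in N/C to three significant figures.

E_r ≈ 839 N/C

Dipole moment p = qd = (5.70×10⁻⁶ C)(0.0849 m) = 4.839×10⁻⁷ C·m.
For a dipole, E_r = (2kp cosθ)/r³.
kp/r³ = (8.99×10⁹)(4.839×10⁻⁷)/(1.13)³ = 3015 N/C.
E_r = 2·3015·cos82° = 839.2 N/C.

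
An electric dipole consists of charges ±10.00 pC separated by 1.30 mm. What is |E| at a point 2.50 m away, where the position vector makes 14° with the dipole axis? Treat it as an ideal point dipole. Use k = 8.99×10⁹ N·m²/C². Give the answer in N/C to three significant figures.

Dipole moment p = qd = (1.00×10⁻¹¹ C)(0.00130 m) = 1.30×10⁻¹⁴ C·m.
At angle θ the dipole field magnitude is E = (kp/r³)·√(1 + 3cos²θ).
kp/r³ = (8.99×10⁹)(1.30×10⁻¹⁴) / (2.50)³ = 7.480×10⁻⁶ N/C.
√(1 + 3cos²14°) = √(1 + 3·0.9415) = √3.8244 ≈ 1.9556.
E ≈ 7.480×10⁻⁶ × 1.956 = 1.463×10⁻⁵ N/C.

E ≈ 1.46×10⁻⁵ N/C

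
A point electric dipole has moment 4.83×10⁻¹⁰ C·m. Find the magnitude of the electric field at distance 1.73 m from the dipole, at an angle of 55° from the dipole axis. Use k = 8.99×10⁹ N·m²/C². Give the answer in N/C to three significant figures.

E ≈ 1.18 N/C

At angle θ the dipole field magnitude is E = (kp/r³)·√(1 + 3cos²θ).
kp/r³ = (8.99×10⁹)(4.83×10⁻¹⁰) / (1.73)³ = 0.8386 N/C.
√(1 + 3cos²55°) = √(1 + 3·0.3290) = √1.9870 ≈ 1.4096.
E ≈ 0.8386 × 1.410 = 1.182 N/C.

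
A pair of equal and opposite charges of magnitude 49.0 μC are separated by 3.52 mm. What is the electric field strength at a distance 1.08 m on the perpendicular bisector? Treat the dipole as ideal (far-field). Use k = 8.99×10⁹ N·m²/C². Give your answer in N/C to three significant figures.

Dipole moment p = qd = (4.90×10⁻⁵ C)(0.00352 m) = 1.725×10⁻⁷ C·m.
On the perpendicular bisector E = kp/r³ (half the axial value at the same distance).
E = (8.99×10⁹)(1.725×10⁻⁷) / (1.08)³ = 1231 N/C.

E ≈ 1230 N/C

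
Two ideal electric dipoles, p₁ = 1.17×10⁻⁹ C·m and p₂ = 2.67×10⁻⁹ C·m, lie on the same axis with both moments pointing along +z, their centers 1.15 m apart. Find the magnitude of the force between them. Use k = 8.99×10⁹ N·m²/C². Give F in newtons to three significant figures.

F ≈ 9.63×10⁻⁸ N

On-axis field of dipole 1 at distance r: E = 2kp₁/r³. Force on dipole 2 is F = p₂·dE/dr (gradient along axis).
dE/dr = −6kp₁/r⁴, so |F| = 6kp₁p₂/r⁴ (attractive for aligned moments).
F = 6(8.99×10⁹)(1.17×10⁻⁹)(2.67×10⁻⁹)/(1.15)⁴ = 9.634×10⁻⁸ N.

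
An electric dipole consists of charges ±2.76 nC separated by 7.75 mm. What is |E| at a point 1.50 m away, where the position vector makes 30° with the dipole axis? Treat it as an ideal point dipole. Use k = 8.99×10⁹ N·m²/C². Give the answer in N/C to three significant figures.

Dipole moment p = qd = (2.76×10⁻⁹ C)(0.00775 m) = 2.139×10⁻¹¹ C·m.
At angle θ the dipole field magnitude is E = (kp/r³)·√(1 + 3cos²θ).
kp/r³ = (8.99×10⁹)(2.139×10⁻¹¹) / (1.50)³ = 0.05698 N/C.
√(1 + 3cos²30°) = √(1 + 3·0.7500) = √3.2500 ≈ 1.8028.
E ≈ 0.05698 × 1.803 = 0.1027 N/C.

E ≈ 0.103 N/C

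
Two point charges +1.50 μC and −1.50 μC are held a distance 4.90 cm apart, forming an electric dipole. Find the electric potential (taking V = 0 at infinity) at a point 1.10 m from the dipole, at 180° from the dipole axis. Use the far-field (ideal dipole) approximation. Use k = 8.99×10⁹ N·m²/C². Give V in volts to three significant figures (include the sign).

Dipole moment p = qd = (1.50×10⁻⁶ C)(0.0490 m) = 7.35×10⁻⁸ C·m.
The dipole potential is V = kp cosθ / r².
V = (8.99×10⁹)(7.35×10⁻⁸)·cos180° / (1.10)² = -546.1 V.

V ≈ -546 V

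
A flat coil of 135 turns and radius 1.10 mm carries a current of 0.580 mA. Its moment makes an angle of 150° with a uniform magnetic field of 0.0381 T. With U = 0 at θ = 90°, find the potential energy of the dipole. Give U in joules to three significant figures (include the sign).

U ≈ 9.82×10⁻⁹ J

m = NIA = NIπa² = 135·(5.80×10⁻⁴)·π·(0.00110)² = 2.976×10⁻⁷ A·m².
U = −m·B = −mB cosθ.
U = −(2.976×10⁻⁷)(0.0381)·cos150° = 9.819×10⁻⁹ J.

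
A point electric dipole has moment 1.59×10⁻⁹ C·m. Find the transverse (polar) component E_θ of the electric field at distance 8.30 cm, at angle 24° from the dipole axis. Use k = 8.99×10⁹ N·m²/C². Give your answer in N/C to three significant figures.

For a dipole, E_θ = (kp sinθ)/r³.
kp/r³ = (8.99×10⁹)(1.59×10⁻⁹)/(0.0830)³ = 2.500×10⁴ N/C.
E_θ = 2.500×10⁴·sin24° = 1.017×10⁴ N/C.

E_θ ≈ 1.02×10⁴ N/C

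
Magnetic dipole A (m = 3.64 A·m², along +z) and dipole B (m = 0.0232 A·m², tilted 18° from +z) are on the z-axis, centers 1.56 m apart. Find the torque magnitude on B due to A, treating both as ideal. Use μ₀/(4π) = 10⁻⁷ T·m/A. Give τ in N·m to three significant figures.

τ ≈ 1.37×10⁻⁹ N·m

Dipole B is on the axis of dipole A, so B₁ there is axial: B₁ = (μ₀/4π)·2m₁/r³ along +z.
B₁ = 2(10⁻⁷)(3.64)/(1.56)³ = 1.918×10⁻⁷ T.
τ = m₂ B₁ sinθ.
τ = (0.0232)(1.918×10⁻⁷)·sin18° = 1.375×10⁻⁹ N·m.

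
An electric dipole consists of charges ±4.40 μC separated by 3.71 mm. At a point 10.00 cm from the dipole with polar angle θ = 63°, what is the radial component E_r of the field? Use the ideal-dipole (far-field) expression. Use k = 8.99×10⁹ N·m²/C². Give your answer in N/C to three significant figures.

E_r ≈ 1.33×10⁵ N/C

Dipole moment p = qd = (4.40×10⁻⁶ C)(0.00371 m) = 1.632×10⁻⁸ C·m.
For a dipole, E_r = (2kp cosθ)/r³.
kp/r³ = (8.99×10⁹)(1.632×10⁻⁸)/(0.100)³ = 1.467×10⁵ N/C.
E_r = 2·1.467×10⁵·cos63° = 1.332×10⁵ N/C.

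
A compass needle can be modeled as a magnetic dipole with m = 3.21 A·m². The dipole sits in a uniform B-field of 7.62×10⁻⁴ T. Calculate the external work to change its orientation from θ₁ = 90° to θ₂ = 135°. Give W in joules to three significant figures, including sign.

W_ext = ΔU = −mB cosθ₂ + mB cosθ₁ = mB(cosθ₁ − cosθ₂).
W = (3.21)(7.62×10⁻⁴)·(cos90° − cos135°) = (0.002446)·(+0.7071) = 0.001730 J.

W ≈ 0.00173 J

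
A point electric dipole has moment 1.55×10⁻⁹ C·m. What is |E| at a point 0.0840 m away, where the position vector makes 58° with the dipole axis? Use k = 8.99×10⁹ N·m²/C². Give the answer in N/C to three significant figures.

At angle θ the dipole field magnitude is E = (kp/r³)·√(1 + 3cos²θ).
kp/r³ = (8.99×10⁹)(1.55×10⁻⁹) / (0.0840)³ = 2.351×10⁴ N/C.
√(1 + 3cos²58°) = √(1 + 3·0.2808) = √1.8424 ≈ 1.3574.
E ≈ 2.351×10⁴ × 1.357 = 3.191×10⁴ N/C.

E ≈ 3.19×10⁴ N/C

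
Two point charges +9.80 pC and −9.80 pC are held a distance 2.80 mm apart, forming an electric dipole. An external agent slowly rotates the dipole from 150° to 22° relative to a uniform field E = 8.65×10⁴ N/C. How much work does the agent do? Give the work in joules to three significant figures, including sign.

W ≈ -4.26×10⁻⁹ J

Dipole moment p = qd = (9.80×10⁻¹² C)(0.00280 m) = 2.744×10⁻¹⁴ C·m.
W_ext = ΔU = U(θ₂) − U(θ₁) = −pE cosθ₂ − (−pE cosθ₁) = pE(cosθ₁ − cosθ₂).
W = (2.744×10⁻¹⁴)(8.65×10⁴)·(cos150° − cos22°) = (2.374×10⁻⁹)·(-1.7932) = -4.256×10⁻⁹ J.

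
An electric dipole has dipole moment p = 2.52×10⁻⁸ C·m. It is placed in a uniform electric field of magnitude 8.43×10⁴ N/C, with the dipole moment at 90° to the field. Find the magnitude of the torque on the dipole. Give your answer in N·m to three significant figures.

Torque on an electric dipole: τ = pE sinθ.
τ = (2.52×10⁻⁸)(8.43×10⁴)·sin90° = 0.002124 N·m.

τ ≈ 0.00212 N·m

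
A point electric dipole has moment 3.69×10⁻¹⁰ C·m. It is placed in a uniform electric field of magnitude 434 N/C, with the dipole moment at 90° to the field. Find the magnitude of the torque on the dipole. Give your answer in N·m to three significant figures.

τ ≈ 1.60×10⁻⁷ N·m

Torque on an electric dipole: τ = pE sinθ.
τ = (3.69×10⁻¹⁰)(434)·sin90° = 1.601×10⁻⁷ N·m.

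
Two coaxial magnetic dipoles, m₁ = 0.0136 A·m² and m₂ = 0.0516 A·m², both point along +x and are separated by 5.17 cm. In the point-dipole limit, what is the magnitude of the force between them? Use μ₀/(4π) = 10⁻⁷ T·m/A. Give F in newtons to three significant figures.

F ≈ 5.89×10⁻⁵ N

On-axis B of dipole 1: B = (μ₀/4π)·2m₁/r³. Force on dipole 2: F = m₂·dB/dr.
dB/dr = −(μ₀/4π)·6m₁/r⁴, so |F| = (μ₀/4π)·6m₁m₂/r⁴.
F = 6(10⁻⁷)(0.0136)(0.0516)/(0.0517)⁴ = 5.894×10⁻⁵ N.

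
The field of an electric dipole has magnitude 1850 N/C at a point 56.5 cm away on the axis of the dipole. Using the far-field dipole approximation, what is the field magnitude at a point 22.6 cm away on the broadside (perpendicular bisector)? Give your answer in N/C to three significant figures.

Dipole fields scale as 1/r³ in the far field.
The axial field is twice the equatorial field at the same r, so the geometry factor is 1/2.
E₂ = E₁ · (1/2) · (r₁/r₂)³ = 1850 · 0.5 · (56.5/22.6)³.
(r₁/r₂)³ = (2.5)³ = 15.62.
E₂ ≈ 1.445×10⁴ N/C.

E ≈ 1.45×10⁴ N/C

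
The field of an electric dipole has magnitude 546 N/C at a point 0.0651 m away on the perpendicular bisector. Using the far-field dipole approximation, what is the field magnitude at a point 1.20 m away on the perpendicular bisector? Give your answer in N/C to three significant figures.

Dipole fields scale as 1/r³ in the far field; the geometry is the same at both points.
E₂ = E₁ · (r₁/r₂)³ = 546 · (0.0651/1.20)³.
(r₁/r₂)³ = (0.05425)³ = 0.0001597.
E₂ ≈ 0.08717 N/C.

E ≈ 0.0872 N/C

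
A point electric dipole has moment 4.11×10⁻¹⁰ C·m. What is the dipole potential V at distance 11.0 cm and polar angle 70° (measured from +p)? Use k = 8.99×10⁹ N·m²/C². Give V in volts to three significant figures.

V ≈ 104 V

The dipole potential is V = kp cosθ / r².
V = (8.99×10⁹)(4.11×10⁻¹⁰)·cos70° / (0.110)² = 104.4 V.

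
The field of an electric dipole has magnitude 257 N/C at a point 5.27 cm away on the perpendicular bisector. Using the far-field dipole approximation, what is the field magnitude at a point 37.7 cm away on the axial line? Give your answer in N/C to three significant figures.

E ≈ 1.40 N/C

Dipole fields scale as 1/r³ in the far field.
The axial field is twice the equatorial field at the same r, so the geometry factor is 2/1.
E₂ = E₁ · (2/1) · (r₁/r₂)³ = 257 · 2 · (5.27/37.7)³.
(r₁/r₂)³ = (0.1398)³ = 0.002732.
E₂ ≈ 1.404 N/C.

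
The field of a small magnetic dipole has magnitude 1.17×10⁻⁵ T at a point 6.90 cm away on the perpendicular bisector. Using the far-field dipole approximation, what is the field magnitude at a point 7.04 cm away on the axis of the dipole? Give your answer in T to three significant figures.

Dipole fields scale as 1/r³ in the far field.
The axial field is twice the equatorial field at the same r, so the geometry factor is 2/1.
B₂ = B₁ · (2/1) · (r₁/r₂)³ = 1.17×10⁻⁵ · 2 · (6.90/7.04)³.
(r₁/r₂)³ = (0.9801)³ = 0.9415.
B₂ ≈ 2.203×10⁻⁵ T.

B ≈ 2.20×10⁻⁵ T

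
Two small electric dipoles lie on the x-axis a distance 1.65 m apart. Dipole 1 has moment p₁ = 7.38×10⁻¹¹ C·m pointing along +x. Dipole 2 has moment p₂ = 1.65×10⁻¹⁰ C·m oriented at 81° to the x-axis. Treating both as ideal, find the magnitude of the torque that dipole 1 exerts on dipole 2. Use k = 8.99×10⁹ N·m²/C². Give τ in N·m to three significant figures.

The second dipole sits on the axis of the first, so the field there is axial: E₁ = 2kp₁/r³ along +x.
E₁ = 2(8.99×10⁹)(7.38×10⁻¹¹)/(1.65)³ = 0.2954 N/C.
Torque on the second dipole: τ = p₂ E₁ sinθ.
τ = (1.65×10⁻¹⁰)(0.2954)·sin81° = 4.814×10⁻¹¹ N·m.

τ ≈ 4.81×10⁻¹¹ N·m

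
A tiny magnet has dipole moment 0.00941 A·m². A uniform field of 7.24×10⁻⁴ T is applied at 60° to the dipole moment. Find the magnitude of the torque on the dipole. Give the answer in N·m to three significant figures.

Torque on a magnetic dipole: τ = mB sinθ.
τ = (0.00941)(7.24×10⁻⁴)·sin60° = 5.900×10⁻⁶ N·m.

τ ≈ 5.90×10⁻⁶ N·m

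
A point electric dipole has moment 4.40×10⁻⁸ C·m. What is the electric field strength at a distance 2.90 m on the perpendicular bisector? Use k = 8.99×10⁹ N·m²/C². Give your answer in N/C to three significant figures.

E ≈ 16.2 N/C

In the equatorial plane E = kp/r³.
E = (8.99×10⁹)(4.40×10⁻⁸) / (2.90)³ = 16.22 N/C.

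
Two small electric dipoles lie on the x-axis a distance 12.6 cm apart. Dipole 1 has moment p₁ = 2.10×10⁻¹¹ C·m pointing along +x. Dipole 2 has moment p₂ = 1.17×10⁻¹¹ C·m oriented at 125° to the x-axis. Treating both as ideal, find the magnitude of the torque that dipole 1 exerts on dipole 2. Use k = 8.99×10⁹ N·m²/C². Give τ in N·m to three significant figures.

τ ≈ 1.81×10⁻⁹ N·m

The second dipole sits on the axis of the first, so the field there is axial: E₁ = 2kp₁/r³ along +x.
E₁ = 2(8.99×10⁹)(2.10×10⁻¹¹)/(0.126)³ = 188.8 N/C.
Torque on the second dipole: τ = p₂ E₁ sinθ.
τ = (1.17×10⁻¹¹)(188.8)·sin125° = 1.809×10⁻⁹ N·m.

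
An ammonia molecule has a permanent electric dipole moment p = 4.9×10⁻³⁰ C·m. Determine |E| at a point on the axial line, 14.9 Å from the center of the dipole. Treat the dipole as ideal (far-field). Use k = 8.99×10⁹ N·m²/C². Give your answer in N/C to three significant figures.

On the dipole axis E = 2kp/r³.
E = 2·(8.99×10⁹)(4.90×10⁻³⁰) / (1.49×10⁻⁹)³ = 2.663×10⁷ N/C.

E ≈ 2.66×10⁷ N/C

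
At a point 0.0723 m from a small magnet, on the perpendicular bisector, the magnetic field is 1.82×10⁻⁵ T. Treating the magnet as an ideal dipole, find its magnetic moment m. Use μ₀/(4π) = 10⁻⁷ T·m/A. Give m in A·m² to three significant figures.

m ≈ 0.0688 A·m²

In the equatorial plane B = (μ₀/4π)·m/r³, so m = Br³·4π/(μ₀).
m = (1.82×10⁻⁵)·(0.0723)³ / (10⁻⁷) = 0.06878 A·m².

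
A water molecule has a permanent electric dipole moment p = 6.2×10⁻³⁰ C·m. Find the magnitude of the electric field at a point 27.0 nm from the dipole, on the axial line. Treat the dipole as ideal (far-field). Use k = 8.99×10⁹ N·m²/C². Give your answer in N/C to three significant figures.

E ≈ 5660 N/C

On the dipole axis E = 2kp/r³.
E = 2·(8.99×10⁹)(6.20×10⁻³⁰) / (2.70×10⁻⁸)³ = 5664 N/C.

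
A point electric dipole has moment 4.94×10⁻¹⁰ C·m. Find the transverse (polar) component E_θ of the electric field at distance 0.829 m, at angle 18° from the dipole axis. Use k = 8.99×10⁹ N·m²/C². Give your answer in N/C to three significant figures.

For a dipole, E_θ = (kp sinθ)/r³.
kp/r³ = (8.99×10⁹)(4.94×10⁻¹⁰)/(0.829)³ = 7.795 N/C.
E_θ = 7.795·sin18° = 2.409 N/C.

E_θ ≈ 2.41 N/C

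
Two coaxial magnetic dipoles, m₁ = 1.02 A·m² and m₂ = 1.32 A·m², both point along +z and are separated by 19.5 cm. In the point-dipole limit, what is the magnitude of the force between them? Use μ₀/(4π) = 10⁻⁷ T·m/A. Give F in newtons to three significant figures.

On-axis B of dipole 1: B = (μ₀/4π)·2m₁/r³. Force on dipole 2: F = m₂·dB/dr.
dB/dr = −(μ₀/4π)·6m₁/r⁴, so |F| = (μ₀/4π)·6m₁m₂/r⁴.
F = 6(10⁻⁷)(1.02)(1.32)/(0.195)⁴ = 5.587×10⁻⁴ N.

F ≈ 5.59×10⁻⁴ N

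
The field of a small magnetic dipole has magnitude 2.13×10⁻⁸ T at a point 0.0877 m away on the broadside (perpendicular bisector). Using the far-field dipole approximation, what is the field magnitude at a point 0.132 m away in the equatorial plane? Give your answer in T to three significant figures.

Dipole fields scale as 1/r³ in the far field; the geometry is the same at both points.
B₂ = B₁ · (r₁/r₂)³ = 2.13×10⁻⁸ · (0.0877/0.132)³.
(r₁/r₂)³ = (0.6644)³ = 0.2933.
B₂ ≈ 6.247×10⁻⁹ T.

B ≈ 6.25×10⁻⁹ T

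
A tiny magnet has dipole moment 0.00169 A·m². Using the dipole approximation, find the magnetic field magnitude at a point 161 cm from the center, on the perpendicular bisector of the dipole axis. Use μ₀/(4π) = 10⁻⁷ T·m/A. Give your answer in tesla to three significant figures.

B ≈ 4.05×10⁻¹¹ T

In the equatorial plane B = (μ₀/4π)·m/r³ (half the axial value).
B = (10⁻⁷)·(0.00169) / (1.61)³ = 4.050×10⁻¹¹ T.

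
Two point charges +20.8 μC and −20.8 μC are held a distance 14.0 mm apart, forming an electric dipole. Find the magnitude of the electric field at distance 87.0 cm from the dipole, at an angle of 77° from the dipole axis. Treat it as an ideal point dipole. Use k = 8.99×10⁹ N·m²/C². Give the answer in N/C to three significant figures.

E ≈ 4270 N/C

Dipole moment p = qd = (2.08×10⁻⁵ C)(0.0140 m) = 2.912×10⁻⁷ C·m.
At angle θ the dipole field magnitude is E = (kp/r³)·√(1 + 3cos²θ).
kp/r³ = (8.99×10⁹)(2.912×10⁻⁷) / (0.870)³ = 3976 N/C.
√(1 + 3cos²77°) = √(1 + 3·0.0506) = √1.1518 ≈ 1.0732.
E ≈ 3976 × 1.073 = 4267 N/C.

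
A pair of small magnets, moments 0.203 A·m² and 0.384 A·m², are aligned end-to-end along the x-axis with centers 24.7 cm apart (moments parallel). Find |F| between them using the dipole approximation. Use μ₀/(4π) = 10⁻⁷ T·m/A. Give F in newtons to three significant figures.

On-axis B of dipole 1: B = (μ₀/4π)·2m₁/r³. Force on dipole 2: F = m₂·dB/dr.
dB/dr = −(μ₀/4π)·6m₁/r⁴, so |F| = (μ₀/4π)·6m₁m₂/r⁴.
F = 6(10⁻⁷)(0.203)(0.384)/(0.247)⁴ = 1.257×10⁻⁵ N.

F ≈ 1.26×10⁻⁵ N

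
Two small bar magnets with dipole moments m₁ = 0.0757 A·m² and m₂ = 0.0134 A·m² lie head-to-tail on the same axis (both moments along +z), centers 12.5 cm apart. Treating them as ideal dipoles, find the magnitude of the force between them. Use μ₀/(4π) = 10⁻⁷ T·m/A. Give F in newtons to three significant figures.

F ≈ 2.49×10⁻⁶ N

On-axis B of dipole 1: B = (μ₀/4π)·2m₁/r³. Force on dipole 2: F = m₂·dB/dr.
dB/dr = −(μ₀/4π)·6m₁/r⁴, so |F| = (μ₀/4π)·6m₁m₂/r⁴.
F = 6(10⁻⁷)(0.0757)(0.0134)/(0.125)⁴ = 2.493×10⁻⁶ N.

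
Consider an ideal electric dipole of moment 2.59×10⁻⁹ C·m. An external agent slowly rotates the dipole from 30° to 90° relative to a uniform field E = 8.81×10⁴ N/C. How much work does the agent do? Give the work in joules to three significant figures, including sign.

W ≈ 1.98×10⁻⁴ J

W_ext = ΔU = U(θ₂) − U(θ₁) = −pE cosθ₂ − (−pE cosθ₁) = pE(cosθ₁ − cosθ₂).
W = (2.59×10⁻⁹)(8.81×10⁴)·(cos30° − cos90°) = (2.282×10⁻⁴)·(+0.8660) = 1.976×10⁻⁴ J.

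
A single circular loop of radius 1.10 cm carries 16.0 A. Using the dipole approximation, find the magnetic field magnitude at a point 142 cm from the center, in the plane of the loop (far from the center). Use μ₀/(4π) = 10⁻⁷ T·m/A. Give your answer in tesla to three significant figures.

Magnetic moment m = IA = Iπa² = (16.0)·π·(0.0110)² = 0.006082 A·m².
In the equatorial plane B = (μ₀/4π)·m/r³ (half the axial value).
B = (10⁻⁷)·(0.006082) / (1.42)³ = 2.124×10⁻¹⁰ T.

B ≈ 2.12×10⁻¹⁰ T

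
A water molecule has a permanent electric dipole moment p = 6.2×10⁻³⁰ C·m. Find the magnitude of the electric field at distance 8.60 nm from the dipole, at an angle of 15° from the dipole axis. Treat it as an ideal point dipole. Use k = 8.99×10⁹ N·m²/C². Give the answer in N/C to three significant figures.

E ≈ 1.71×10⁵ N/C

At angle θ the dipole field magnitude is E = (kp/r³)·√(1 + 3cos²θ).
kp/r³ = (8.99×10⁹)(6.20×10⁻³⁰) / (8.60×10⁻⁹)³ = 8.763×10⁴ N/C.
√(1 + 3cos²15°) = √(1 + 3·0.9330) = √3.7990 ≈ 1.9491.
E ≈ 8.763×10⁴ × 1.949 = 1.708×10⁵ N/C.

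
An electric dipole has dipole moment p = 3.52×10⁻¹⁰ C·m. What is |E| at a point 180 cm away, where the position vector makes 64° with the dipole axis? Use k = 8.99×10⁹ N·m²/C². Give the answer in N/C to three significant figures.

E ≈ 0.681 N/C

At angle θ the dipole field magnitude is E = (kp/r³)·√(1 + 3cos²θ).
kp/r³ = (8.99×10⁹)(3.52×10⁻¹⁰) / (1.80)³ = 0.5426 N/C.
√(1 + 3cos²64°) = √(1 + 3·0.1922) = √1.5765 ≈ 1.2556.
E ≈ 0.5426 × 1.256 = 0.6813 N/C.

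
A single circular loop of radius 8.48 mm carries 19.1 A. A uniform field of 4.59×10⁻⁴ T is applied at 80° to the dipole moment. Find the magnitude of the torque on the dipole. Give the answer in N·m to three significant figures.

Magnetic moment m = IA = Iπa² = (19.1)·π·(0.00848)² = 0.004315 A·m².
Torque on a magnetic dipole: τ = mB sinθ.
τ = (0.004315)(4.59×10⁻⁴)·sin80° = 1.950×10⁻⁶ N·m.

τ ≈ 1.95×10⁻⁶ N·m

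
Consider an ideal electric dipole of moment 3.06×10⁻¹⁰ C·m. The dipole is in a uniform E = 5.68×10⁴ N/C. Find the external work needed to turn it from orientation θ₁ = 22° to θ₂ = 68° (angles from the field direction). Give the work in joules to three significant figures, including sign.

W_ext = ΔU = U(θ₂) − U(θ₁) = −pE cosθ₂ − (−pE cosθ₁) = pE(cosθ₁ − cosθ₂).
W = (3.06×10⁻¹⁰)(5.68×10⁴)·(cos22° − cos68°) = (1.738×10⁻⁵)·(+0.5526) = 9.604×10⁻⁶ J.

W ≈ 9.60×10⁻⁶ J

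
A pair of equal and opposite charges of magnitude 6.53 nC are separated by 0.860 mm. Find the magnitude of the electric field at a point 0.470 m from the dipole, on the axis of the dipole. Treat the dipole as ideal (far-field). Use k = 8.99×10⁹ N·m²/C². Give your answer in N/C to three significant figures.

E ≈ 0.973 N/C

Dipole moment p = qd = (6.53×10⁻⁹ C)(8.60×10⁻⁴ m) = 5.616×10⁻¹² C·m.
On the dipole axis E = 2kp/r³.
E = 2·(8.99×10⁹)(5.616×10⁻¹²) / (0.470)³ = 0.9726 N/C.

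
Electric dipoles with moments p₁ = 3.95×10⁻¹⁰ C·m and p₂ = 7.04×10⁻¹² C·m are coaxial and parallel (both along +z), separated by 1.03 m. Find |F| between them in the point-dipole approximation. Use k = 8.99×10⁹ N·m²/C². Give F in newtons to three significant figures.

On-axis field of dipole 1 at distance r: E = 2kp₁/r³. Force on dipole 2 is F = p₂·dE/dr (gradient along axis).
dE/dr = −6kp₁/r⁴, so |F| = 6kp₁p₂/r⁴ (attractive for aligned moments).
F = 6(8.99×10⁹)(3.95×10⁻¹⁰)(7.04×10⁻¹²)/(1.03)⁴ = 1.333×10⁻¹⁰ N.

F ≈ 1.33×10⁻¹⁰ N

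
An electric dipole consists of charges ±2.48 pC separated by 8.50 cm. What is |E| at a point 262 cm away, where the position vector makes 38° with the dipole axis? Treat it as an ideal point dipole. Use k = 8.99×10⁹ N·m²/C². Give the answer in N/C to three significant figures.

Dipole moment p = qd = (2.48×10⁻¹² C)(0.0850 m) = 2.108×10⁻¹³ C·m.
At angle θ the dipole field magnitude is E = (kp/r³)·√(1 + 3cos²θ).
kp/r³ = (8.99×10⁹)(2.108×10⁻¹³) / (2.62)³ = 1.054×10⁻⁴ N/C.
√(1 + 3cos²38°) = √(1 + 3·0.6210) = √2.8629 ≈ 1.6920.
E ≈ 1.054×10⁻⁴ × 1.692 = 1.783×10⁻⁴ N/C.

E ≈ 1.78×10⁻⁴ N/C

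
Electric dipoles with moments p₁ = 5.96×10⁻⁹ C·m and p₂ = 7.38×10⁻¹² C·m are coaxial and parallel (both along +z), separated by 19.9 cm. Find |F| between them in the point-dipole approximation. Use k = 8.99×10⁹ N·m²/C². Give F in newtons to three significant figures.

On-axis field of dipole 1 at distance r: E = 2kp₁/r³. Force on dipole 2 is F = p₂·dE/dr (gradient along axis).
dE/dr = −6kp₁/r⁴, so |F| = 6kp₁p₂/r⁴ (attractive for aligned moments).
F = 6(8.99×10⁹)(5.96×10⁻⁹)(7.38×10⁻¹²)/(0.199)⁴ = 1.513×10⁻⁶ N.

F ≈ 1.51×10⁻⁶ N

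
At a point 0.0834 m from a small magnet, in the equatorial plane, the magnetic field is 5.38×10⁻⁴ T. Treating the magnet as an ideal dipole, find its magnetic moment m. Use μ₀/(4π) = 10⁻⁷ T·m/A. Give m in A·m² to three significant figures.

In the equatorial plane B = (μ₀/4π)·m/r³, so m = Br³·4π/(μ₀).
m = (5.38×10⁻⁴)·(0.0834)³ / (10⁻⁷) = 3.121 A·m².

m ≈ 3.12 A·m²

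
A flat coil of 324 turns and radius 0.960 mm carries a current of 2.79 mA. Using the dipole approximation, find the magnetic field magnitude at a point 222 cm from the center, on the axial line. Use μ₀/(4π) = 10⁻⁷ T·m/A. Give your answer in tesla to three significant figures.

B ≈ 4.78×10⁻¹⁴ T

m = NIA = NIπa² = 324·(0.00279)·π·(9.60×10⁻⁴)² = 2.617×10⁻⁶ A·m².
On axis B = (μ₀/4π)·2m/r³.
B = 2·(10⁻⁷)·(2.617×10⁻⁶) / (2.22)³ = 4.784×10⁻¹⁴ T.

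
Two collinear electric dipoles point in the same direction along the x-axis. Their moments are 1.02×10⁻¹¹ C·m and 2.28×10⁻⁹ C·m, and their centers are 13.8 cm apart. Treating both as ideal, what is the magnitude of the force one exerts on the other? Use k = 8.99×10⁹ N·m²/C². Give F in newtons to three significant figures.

F ≈ 3.46×10⁻⁶ N

On-axis field of dipole 1 at distance r: E = 2kp₁/r³. Force on dipole 2 is F = p₂·dE/dr (gradient along axis).
dE/dr = −6kp₁/r⁴, so |F| = 6kp₁p₂/r⁴ (attractive for aligned moments).
F = 6(8.99×10⁹)(1.02×10⁻¹¹)(2.28×10⁻⁹)/(0.138)⁴ = 3.459×10⁻⁶ N.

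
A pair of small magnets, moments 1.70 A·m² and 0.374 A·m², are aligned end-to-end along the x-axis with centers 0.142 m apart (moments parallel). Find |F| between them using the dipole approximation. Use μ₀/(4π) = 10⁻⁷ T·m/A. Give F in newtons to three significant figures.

On-axis B of dipole 1: B = (μ₀/4π)·2m₁/r³. Force on dipole 2: F = m₂·dB/dr.
dB/dr = −(μ₀/4π)·6m₁/r⁴, so |F| = (μ₀/4π)·6m₁m₂/r⁴.
F = 6(10⁻⁷)(1.70)(0.374)/(0.142)⁴ = 9.382×10⁻⁴ N.

F ≈ 9.38×10⁻⁴ N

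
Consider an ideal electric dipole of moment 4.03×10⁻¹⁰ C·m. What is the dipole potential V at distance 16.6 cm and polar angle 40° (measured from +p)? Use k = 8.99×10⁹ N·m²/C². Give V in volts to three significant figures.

V ≈ 101 V

The dipole potential is V = kp cosθ / r².
V = (8.99×10⁹)(4.03×10⁻¹⁰)·cos40° / (0.166)² = 100.7 V.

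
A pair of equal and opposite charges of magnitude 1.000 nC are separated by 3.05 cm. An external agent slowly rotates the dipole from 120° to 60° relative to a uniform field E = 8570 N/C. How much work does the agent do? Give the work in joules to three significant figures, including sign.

W ≈ -2.61×10⁻⁷ J

Dipole moment p = qd = (1.00×10⁻⁹ C)(0.0305 m) = 3.05×10⁻¹¹ C·m.
W_ext = ΔU = U(θ₂) − U(θ₁) = −pE cosθ₂ − (−pE cosθ₁) = pE(cosθ₁ − cosθ₂).
W = (3.05×10⁻¹¹)(8570)·(cos120° − cos60°) = (2.614×10⁻⁷)·(-1.0000) = -2.614×10⁻⁷ J.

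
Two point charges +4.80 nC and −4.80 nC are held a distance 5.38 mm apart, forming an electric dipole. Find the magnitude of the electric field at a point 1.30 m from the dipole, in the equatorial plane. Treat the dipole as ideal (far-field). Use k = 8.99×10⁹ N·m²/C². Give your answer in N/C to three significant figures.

Dipole moment p = qd = (4.80×10⁻⁹ C)(0.00538 m) = 2.582×10⁻¹¹ C·m.
On the perpendicular bisector E = kp/r³ (half the axial value at the same distance).
E = (8.99×10⁹)(2.582×10⁻¹¹) / (1.30)³ = 0.1057 N/C.

E ≈ 0.106 N/C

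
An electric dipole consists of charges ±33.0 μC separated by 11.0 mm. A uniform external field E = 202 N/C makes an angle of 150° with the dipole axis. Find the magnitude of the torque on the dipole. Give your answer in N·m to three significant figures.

τ ≈ 3.67×10⁻⁵ N·m

Dipole moment p = qd = (3.30×10⁻⁵ C)(0.0110 m) = 3.63×10⁻⁷ C·m.
Torque on an electric dipole: τ = pE sinθ.
τ = (3.63×10⁻⁷)(202)·sin150° = 3.666×10⁻⁵ N·m.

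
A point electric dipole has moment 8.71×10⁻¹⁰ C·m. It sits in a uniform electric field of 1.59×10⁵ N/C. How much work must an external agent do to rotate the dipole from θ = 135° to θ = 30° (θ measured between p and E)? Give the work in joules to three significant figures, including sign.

W_ext = ΔU = U(θ₂) − U(θ₁) = −pE cosθ₂ − (−pE cosθ₁) = pE(cosθ₁ − cosθ₂).
W = (8.71×10⁻¹⁰)(1.59×10⁵)·(cos135° − cos30°) = (1.385×10⁻⁴)·(-1.5731) = -2.179×10⁻⁴ J.

W ≈ -2.18×10⁻⁴ J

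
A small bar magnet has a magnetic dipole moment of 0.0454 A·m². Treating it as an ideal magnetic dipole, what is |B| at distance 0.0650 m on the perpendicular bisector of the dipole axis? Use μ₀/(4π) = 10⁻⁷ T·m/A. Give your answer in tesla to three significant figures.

In the equatorial plane B = (μ₀/4π)·m/r³ (half the axial value).
B = (10⁻⁷)·(0.0454) / (0.0650)³ = 1.653×10⁻⁵ T.

B ≈ 1.65×10⁻⁵ T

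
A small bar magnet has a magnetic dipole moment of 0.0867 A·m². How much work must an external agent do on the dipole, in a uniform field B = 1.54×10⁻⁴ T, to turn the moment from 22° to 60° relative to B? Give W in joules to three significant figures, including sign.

W ≈ 5.70×10⁻⁶ J

W_ext = ΔU = −mB cosθ₂ + mB cosθ₁ = mB(cosθ₁ − cosθ₂).
W = (0.0867)(1.54×10⁻⁴)·(cos22° − cos60°) = (1.335×10⁻⁵)·(+0.4272) = 5.704×10⁻⁶ J.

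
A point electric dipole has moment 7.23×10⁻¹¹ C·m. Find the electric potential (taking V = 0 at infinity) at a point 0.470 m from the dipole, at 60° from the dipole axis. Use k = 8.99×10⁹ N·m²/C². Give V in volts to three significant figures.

V ≈ 1.47 V

The dipole potential is V = kp cosθ / r².
V = (8.99×10⁹)(7.23×10⁻¹¹)·cos60° / (0.470)² = 1.471 V.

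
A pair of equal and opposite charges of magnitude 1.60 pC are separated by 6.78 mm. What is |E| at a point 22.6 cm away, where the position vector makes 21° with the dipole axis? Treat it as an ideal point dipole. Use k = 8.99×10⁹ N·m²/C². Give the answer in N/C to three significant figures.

E ≈ 0.0161 N/C

Dipole moment p = qd = (1.60×10⁻¹² C)(0.00678 m) = 1.085×10⁻¹⁴ C·m.
At angle θ the dipole field magnitude is E = (kp/r³)·√(1 + 3cos²θ).
kp/r³ = (8.99×10⁹)(1.085×10⁻¹⁴) / (0.226)³ = 0.008450 N/C.
√(1 + 3cos²21°) = √(1 + 3·0.8716) = √3.6147 ≈ 1.9012.
E ≈ 0.008450 × 1.901 = 0.01607 N/C.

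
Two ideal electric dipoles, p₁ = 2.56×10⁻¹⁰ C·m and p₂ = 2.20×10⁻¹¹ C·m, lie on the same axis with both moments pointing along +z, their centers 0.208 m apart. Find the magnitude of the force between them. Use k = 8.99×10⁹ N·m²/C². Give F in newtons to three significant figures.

On-axis field of dipole 1 at distance r: E = 2kp₁/r³. Force on dipole 2 is F = p₂·dE/dr (gradient along axis).
dE/dr = −6kp₁/r⁴, so |F| = 6kp₁p₂/r⁴ (attractive for aligned moments).
F = 6(8.99×10⁹)(2.56×10⁻¹⁰)(2.20×10⁻¹¹)/(0.208)⁴ = 1.623×10⁻⁷ N.

F ≈ 1.62×10⁻⁷ N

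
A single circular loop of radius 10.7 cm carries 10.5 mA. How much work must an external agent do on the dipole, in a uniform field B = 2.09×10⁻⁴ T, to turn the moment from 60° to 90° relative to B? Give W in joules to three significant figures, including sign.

W ≈ 3.95×10⁻⁸ J

Magnetic moment m = IA = Iπa² = (0.0105)·π·(0.107)² = 3.777×10⁻⁴ A·m².
W_ext = ΔU = −mB cosθ₂ + mB cosθ₁ = mB(cosθ₁ − cosθ₂).
W = (3.777×10⁻⁴)(2.09×10⁻⁴)·(cos60° − cos90°) = (7.894×10⁻⁸)·(+0.5000) = 3.947×10⁻⁸ J.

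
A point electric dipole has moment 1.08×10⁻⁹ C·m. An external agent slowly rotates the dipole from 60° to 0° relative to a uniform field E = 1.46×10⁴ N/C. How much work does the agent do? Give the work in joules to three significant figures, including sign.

W_ext = ΔU = U(θ₂) − U(θ₁) = −pE cosθ₂ − (−pE cosθ₁) = pE(cosθ₁ − cosθ₂).
W = (1.08×10⁻⁹)(1.46×10⁴)·(cos60° − cos0°) = (1.577×10⁻⁵)·(-0.5000) = -7.884×10⁻⁶ J.

W ≈ -7.88×10⁻⁶ J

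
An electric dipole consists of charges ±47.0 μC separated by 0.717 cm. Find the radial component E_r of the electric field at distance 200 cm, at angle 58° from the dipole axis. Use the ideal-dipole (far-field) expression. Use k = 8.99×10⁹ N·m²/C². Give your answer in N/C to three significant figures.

E_r ≈ 401 N/C

Dipole moment p = qd = (4.70×10⁻⁵ C)(0.00717 m) = 3.37×10⁻⁷ C·m.
For a dipole, E_r = (2kp cosθ)/r³.
kp/r³ = (8.99×10⁹)(3.37×10⁻⁷)/(2.00)³ = 378.7 N/C.
E_r = 2·378.7·cos58° = 401.4 N/C.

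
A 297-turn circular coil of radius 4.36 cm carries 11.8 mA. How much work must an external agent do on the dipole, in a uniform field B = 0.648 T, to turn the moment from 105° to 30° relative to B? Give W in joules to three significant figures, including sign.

m = NIA = NIπa² = 297·(0.0118)·π·(0.0436)² = 0.02093 A·m².
W_ext = ΔU = −mB cosθ₂ + mB cosθ₁ = mB(cosθ₁ − cosθ₂).
W = (0.02093)(0.648)·(cos105° − cos30°) = (0.01356)·(-1.1248) = -0.01526 J.

W ≈ -0.0153 J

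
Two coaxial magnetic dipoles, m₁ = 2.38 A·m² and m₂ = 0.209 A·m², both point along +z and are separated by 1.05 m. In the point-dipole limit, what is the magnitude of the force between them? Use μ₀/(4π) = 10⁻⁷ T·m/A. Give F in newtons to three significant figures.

F ≈ 2.46×10⁻⁷ N

On-axis B of dipole 1: B = (μ₀/4π)·2m₁/r³. Force on dipole 2: F = m₂·dB/dr.
dB/dr = −(μ₀/4π)·6m₁/r⁴, so |F| = (μ₀/4π)·6m₁m₂/r⁴.
F = 6(10⁻⁷)(2.38)(0.209)/(1.05)⁴ = 2.455×10⁻⁷ N.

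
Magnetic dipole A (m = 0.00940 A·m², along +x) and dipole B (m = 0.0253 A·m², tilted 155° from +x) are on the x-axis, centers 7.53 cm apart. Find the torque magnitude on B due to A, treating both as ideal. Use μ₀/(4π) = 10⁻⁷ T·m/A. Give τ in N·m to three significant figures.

Dipole B is on the axis of dipole A, so B₁ there is axial: B₁ = (μ₀/4π)·2m₁/r³ along +x.
B₁ = 2(10⁻⁷)(0.00940)/(0.0753)³ = 4.403×10⁻⁶ T.
τ = m₂ B₁ sinθ.
τ = (0.0253)(4.403×10⁻⁶)·sin155° = 4.708×10⁻⁸ N·m.

τ ≈ 4.71×10⁻⁸ N·m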